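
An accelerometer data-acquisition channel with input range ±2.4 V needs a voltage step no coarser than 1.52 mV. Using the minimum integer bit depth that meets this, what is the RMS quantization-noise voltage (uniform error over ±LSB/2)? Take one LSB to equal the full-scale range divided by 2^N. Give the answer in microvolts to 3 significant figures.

338 µV

Full-scale range = 2.4 V − (-2.4 V) = 4.8 V.
4.8 V / 1.52 mV = 3158. Since 2^11 = 2048 and 2^12 = 4096, N = 12.
LSB = 4.8 V ÷ 2^12 = 4.8/4096 V = 1.1719 mV.
RMS noise = LSB/√12 = 338 µV.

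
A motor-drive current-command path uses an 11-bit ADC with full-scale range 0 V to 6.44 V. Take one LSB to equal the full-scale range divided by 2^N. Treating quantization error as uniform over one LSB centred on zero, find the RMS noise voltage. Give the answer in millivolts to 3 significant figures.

0.908 mV

Range is 6.44 V.
LSB = 6.44 V ÷ 2^11 = 6.44/2048 V = 3.1445 mV.
σ_q = LSB/√12 = 3.1445 mV/3.4641 = 0.908 mV.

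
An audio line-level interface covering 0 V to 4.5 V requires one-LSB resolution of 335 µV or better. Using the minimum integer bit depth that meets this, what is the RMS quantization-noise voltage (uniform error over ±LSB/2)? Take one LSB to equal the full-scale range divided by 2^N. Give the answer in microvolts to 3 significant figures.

79.3 µV

Full-scale range = 4.5 V.
Need 2^N ≥ 4.5 V / 335 µV = 13430 → N_min = 14.
Step size = 4.5/16384 V = 274.66 µV.
σ_q = LSB/√12 = 274.66 µV/3.4641 = 79.3 µV.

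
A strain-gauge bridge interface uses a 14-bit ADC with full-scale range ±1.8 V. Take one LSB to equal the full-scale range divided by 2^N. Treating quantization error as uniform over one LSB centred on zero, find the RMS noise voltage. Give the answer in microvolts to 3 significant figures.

The full-scale span is 1.8 − (-1.8) = 3.6 V.
One LSB is 3.6 V / 16384 = 219.73 µV.
V_rms = LSB/√12 = 219.73 µV / √12 = 63.4 µV.

63.4 µV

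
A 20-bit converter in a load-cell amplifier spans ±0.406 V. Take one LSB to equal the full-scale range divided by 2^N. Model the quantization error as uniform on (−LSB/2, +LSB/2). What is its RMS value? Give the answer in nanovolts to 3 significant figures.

224 nV

Full-scale range = 0.406 V − (-0.406 V) = 0.812 V.
LSB = 0.812 V / 2^20 = 0.77438 µV.
σ_q = LSB/√12 = 0.77438 µV/3.4641 = 224 nV.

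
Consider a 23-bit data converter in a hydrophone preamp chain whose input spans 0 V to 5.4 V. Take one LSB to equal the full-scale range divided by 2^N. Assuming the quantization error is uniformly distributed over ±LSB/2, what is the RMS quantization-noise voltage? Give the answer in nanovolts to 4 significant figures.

Full-scale range = 5.4 V.
LSB = 5.4 V / 2^23 = 0.643730 µV.
V_rms = LSB/√12 = 0.643730 µV / √12 = 185.8 nV.

185.8 nV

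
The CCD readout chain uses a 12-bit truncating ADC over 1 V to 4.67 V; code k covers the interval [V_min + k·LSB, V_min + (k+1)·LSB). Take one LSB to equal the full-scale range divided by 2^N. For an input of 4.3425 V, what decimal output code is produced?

3730

Span: 4.67 V − (1 V) = 3.67 V. LSB = 3.67 V / 2^12 ≈ 0.8960 mV.
V_in − V_min = 4.3425 − (1) = 3.3425 V.
Divide by LSB: 3.3425 × 4096/3.67 = 3730.4850.
Truncating gives code 3730.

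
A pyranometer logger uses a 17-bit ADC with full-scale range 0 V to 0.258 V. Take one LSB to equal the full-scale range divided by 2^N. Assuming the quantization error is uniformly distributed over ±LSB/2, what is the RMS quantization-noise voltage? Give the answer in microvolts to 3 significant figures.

0.568 µV

Span = 0.258 V.
LSB = 0.258 V ÷ 2^17 = 0.258/131072 V = 1.9684 µV.
V_rms = LSB/√12 = 1.9684 µV / √12 = 0.568 µV.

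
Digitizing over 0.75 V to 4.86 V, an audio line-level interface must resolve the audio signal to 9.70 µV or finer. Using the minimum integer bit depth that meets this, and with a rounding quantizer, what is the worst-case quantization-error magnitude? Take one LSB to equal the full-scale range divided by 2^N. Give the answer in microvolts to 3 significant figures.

3.92 µV

Span: 4.86 V − (0.75 V) = 4.11 V.
Required number of levels: 4.11/9.70 µV = 423710; smallest N with 2^N ≥ that is 19.
One LSB is 4.11 V / 524288 = 7.8392 µV.
Max error for round-to-nearest is LSB/2 = 3.92 µV.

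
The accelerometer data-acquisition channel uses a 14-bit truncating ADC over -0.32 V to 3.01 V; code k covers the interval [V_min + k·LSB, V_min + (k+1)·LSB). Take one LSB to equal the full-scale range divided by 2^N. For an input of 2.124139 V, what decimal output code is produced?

12025

Full-scale range = 3.01 V − (-0.32 V) = 3.33 V. LSB = 3.33 V / 2^14 ≈ 203.2 µV.
(V_in − V_min) × 2^14/range = (2.124139 − (-0.32)) × 16384/3.33 = 12025.457.
Floor → code = 12025.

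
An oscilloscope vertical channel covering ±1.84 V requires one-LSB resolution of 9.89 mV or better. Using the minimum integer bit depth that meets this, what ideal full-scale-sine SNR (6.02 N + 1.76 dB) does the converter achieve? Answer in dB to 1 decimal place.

55.9 dB

The full-scale span is 1.84 − (-1.84) = 3.68 V.
Required number of levels: 3.68/9.89 mV = 372.09; smallest N with 2^N ≥ that is 9.
Ideal SNR at N = 9: 6.02·9 + 1.76 = 55.9 dB.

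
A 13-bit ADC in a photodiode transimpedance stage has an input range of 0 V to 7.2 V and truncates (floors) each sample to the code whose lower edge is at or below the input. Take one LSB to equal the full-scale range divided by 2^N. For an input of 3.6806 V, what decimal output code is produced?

Full-scale range = 7.2 V. LSB = 7.2 V / 2^13 ≈ 0.8789 mV.
(V_in − V_min) × 2^13/range = (3.6806 − (0)) × 8192/7.2 = 4187.705.
Floor → code = 4187.

4187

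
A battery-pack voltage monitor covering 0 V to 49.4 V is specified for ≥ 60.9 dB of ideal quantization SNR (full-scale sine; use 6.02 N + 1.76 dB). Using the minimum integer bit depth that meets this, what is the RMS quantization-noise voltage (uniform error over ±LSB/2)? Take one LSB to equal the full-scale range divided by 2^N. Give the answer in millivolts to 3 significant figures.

13.9 mV

Range is 49.4 V.
Solving 6.02 N ≥ 60.9 − 1.76: N ≥ 9.824. Round up → N = 10.
LSB = 49.4 V ÷ 2^10 = 49.4/1024 V = 48.242 mV.
V_rms = LSB/√12 = 13.9 mV.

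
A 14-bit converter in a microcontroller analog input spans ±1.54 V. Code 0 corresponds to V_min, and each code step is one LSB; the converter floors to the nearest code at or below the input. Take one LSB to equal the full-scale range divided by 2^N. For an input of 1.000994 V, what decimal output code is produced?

13516

Span: 1.54 V − (-1.54 V) = 3.08 V. LSB = 3.08 V / 2^14 ≈ 188.0 µV.
V_in − V_min = 1.000994 − (-1.54) = 2.540994 V.
Divide by LSB: 2.540994 × 16384/3.08 = 13516.7681.
Truncating gives code 13516.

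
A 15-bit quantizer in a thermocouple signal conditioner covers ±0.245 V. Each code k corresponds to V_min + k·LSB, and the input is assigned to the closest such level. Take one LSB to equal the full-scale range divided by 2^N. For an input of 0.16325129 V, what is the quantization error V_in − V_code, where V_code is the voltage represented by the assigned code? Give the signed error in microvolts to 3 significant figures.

+2.69 µV

Full-scale range = 0.245 V − (-0.245 V) = 0.49 V. LSB = 0.49 V / 2^15 ≈ 14.95 µV.
(V_in − V_min)/LSB = (0.16325129 − (-0.245)) × 32768/0.49 = 27301.1801 → nearest code k = 27301.
V_code = -0.245 + (27301/32768) × 0.49 = 0.16324859619 V.
e = 0.16325129 − (0.16324859619) = +2.69 µV.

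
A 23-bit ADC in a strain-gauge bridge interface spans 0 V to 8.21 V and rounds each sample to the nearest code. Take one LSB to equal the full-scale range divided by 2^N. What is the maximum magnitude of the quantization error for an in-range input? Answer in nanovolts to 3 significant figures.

489 nV

Full-scale range = 8.21 V.
LSB = 8.21 V ÷ 2^23 = 8.21/8388608 V = 0.97871 µV.
Worst-case error for round-to-nearest is half an LSB: 489 nV.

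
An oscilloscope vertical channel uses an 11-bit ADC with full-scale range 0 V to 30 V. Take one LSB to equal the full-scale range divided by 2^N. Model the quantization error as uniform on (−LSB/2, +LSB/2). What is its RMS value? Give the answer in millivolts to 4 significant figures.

Range is 30 V.
Step size = 30/2048 V = 14.6484 mV.
V_rms = LSB/√12 = 14.6484 mV / √12 = 4.229 mV.

4.229 mV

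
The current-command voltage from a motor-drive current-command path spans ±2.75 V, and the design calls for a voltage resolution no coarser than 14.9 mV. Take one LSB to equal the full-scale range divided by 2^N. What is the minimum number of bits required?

9 bits

The full-scale span is 2.75 − (-2.75) = 5.5 V.
Levels needed ≥ 5.5/14.9 mV = 369.1. 2^9 = 512 suffices, so N_min = 9.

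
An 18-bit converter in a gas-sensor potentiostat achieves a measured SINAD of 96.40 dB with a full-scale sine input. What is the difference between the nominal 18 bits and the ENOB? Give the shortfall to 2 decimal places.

ENOB = (SINAD − 1.76)/6.02 = (96.40 − 1.76)/6.02 = 15.7209 bits.
Lost resolution: 18 − 15.7209 = 2.2791 bits.

2.28 bits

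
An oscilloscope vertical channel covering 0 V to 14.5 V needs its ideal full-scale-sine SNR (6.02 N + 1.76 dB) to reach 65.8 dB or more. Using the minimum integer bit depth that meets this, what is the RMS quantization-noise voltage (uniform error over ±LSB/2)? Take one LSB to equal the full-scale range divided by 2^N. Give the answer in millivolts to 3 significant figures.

Full-scale range = 14.5 V.
6.02 N + 1.76 ≥ 65.8 gives N ≥ 10.638, so the minimum integer is 11.
LSB = 14.5 V ÷ 2^11 = 14.5/2048 V = 7.0801 mV.
σ_q = LSB/√12 = 7.0801 mV/3.4641 = 2.04 mV.

2.04 mV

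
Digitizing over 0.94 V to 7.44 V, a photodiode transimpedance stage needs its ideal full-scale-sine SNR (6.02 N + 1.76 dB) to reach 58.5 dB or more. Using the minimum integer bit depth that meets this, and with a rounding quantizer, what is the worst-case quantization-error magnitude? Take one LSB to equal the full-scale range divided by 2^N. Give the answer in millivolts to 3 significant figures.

3.17 mV

The full-scale span is 7.44 − (0.94) = 6.5 V.
Required N = ⌈(58.5 − 1.76)/6.02⌉ = ⌈9.425⌉ = 10.
One LSB is 6.5 V / 1024 = 6.3477 mV.
|e|_max = LSB/2 = 3.17 mV.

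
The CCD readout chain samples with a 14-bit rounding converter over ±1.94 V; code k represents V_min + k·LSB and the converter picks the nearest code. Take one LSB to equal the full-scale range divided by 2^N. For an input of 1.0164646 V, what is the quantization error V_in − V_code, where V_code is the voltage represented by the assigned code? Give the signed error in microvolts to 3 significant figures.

+48.6 µV

The full-scale span is 1.94 − (-1.94) = 3.88 V. LSB = 3.88 V / 2^14 ≈ 236.8 µV.
(1.0164646 − (-1.94)) / LSB = 2.9564646 × 16384/3.88 = 12484.2052. Nearest integer: k = 12484.
V_code = -1.94 + (12484/16384) × 3.88 = 1.0164160156 V.
e = 1.0164646 − (1.0164160156) = +48.6 µV.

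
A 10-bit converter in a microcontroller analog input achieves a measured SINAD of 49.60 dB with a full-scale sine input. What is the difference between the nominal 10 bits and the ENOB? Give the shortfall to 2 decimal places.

N_eff = (49.60 − 1.76)/6.02 = 7.9468 bits.
Lost resolution: 10 − 7.9468 = 2.0532 bits.

2.05 bits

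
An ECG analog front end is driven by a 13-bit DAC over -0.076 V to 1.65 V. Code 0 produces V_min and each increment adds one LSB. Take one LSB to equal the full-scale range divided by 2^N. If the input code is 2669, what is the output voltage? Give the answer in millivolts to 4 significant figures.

The full-scale span is 1.65 − (-0.076) = 1.726 V. LSB = 1.726 V / 2^13.
V_out = V_min + code × LSB = -0.076 V + 2669 × 1.726 V / 8192
      = -0.076 + 0.562341 = 0.486341 V.

486.3 mV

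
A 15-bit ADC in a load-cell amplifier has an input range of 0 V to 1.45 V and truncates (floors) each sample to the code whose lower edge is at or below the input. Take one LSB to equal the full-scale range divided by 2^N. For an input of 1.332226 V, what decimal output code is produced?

Range is 1.45 V. LSB = 1.45 V / 2^15 ≈ 44.25 µV.
V_in − V_min = 1.332226 − (0) = 1.332226 V.
Divide by LSB: 1.332226 × 32768/1.45 = 30106.4700.
Truncating gives code 30106.

30106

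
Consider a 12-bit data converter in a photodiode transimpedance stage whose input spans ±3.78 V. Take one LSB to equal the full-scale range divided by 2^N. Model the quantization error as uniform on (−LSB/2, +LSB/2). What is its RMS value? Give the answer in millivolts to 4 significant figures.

The full-scale span is 3.78 − (-3.78) = 7.56 V.
Step size = 7.56/4096 V = 1.84570 mV.
For a uniform distribution on [−LSB/2, +LSB/2], V_rms = LSB/√12 = 1.84570 mV/3.4641 = 0.5328 mV.

0.5328 mV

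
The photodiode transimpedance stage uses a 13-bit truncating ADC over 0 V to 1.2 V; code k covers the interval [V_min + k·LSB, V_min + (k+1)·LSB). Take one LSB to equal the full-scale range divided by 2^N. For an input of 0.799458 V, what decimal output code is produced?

V_FS = 1.2 V. LSB = 1.2 V / 2^13 ≈ 146.5 µV.
V_in − V_min = 0.799458 − (0) = 0.799458 V.
Divide by LSB: 0.799458 × 8192/1.2 = 5457.6333.
Truncating gives code 5457.

5457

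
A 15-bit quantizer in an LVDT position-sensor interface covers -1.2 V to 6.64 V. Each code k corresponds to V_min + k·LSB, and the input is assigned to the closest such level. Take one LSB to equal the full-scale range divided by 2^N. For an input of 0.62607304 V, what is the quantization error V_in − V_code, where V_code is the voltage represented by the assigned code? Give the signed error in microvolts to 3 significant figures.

Span: 6.64 V − (-1.2 V) = 7.84 V. LSB = 7.84 V / 2^15 ≈ 239.3 µV.
Position in LSBs: (0.62607304 − (-1.2)) × 32768/7.84 = 7632.2400; rounding gives k = 7632.
V_code = -1.2 + (7632/32768) × 7.84 = 0.62601562500 V.
e = 0.62607304 − (0.62601562500) = +57.4 µV.

+57.4 µV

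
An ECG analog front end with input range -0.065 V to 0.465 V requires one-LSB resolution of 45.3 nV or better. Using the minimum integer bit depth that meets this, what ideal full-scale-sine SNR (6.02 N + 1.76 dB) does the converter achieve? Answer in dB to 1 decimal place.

146.2 dB

Span: 0.465 V − (-0.065 V) = 0.53 V.
Need 2^N ≥ 0.53 V / 45.3 nV = 1.170e7 → N_min = 24.
Ideal SNR at N = 24: 6.02·24 + 1.76 = 146.2 dB.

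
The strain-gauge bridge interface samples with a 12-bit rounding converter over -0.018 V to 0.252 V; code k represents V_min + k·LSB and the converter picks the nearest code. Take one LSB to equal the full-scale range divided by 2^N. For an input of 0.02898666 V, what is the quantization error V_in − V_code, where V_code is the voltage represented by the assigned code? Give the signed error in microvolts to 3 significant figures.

−12.9 µV

Full-scale range = 0.252 V − (-0.018 V) = 0.27 V. LSB = 0.27 V / 2^12 ≈ 65.92 µV.
(0.02898666 − (-0.018)) / LSB = 0.04698666 × 4096/0.27 = 712.8050. Nearest integer: k = 713.
V_code = V_min + k × range/2^12 = -0.018 + 713 × 0.27/4096 = 0.02899951172 V.
Error = V_in − V_code = 0.02898666 − (0.02899951172) = −12.9 µV.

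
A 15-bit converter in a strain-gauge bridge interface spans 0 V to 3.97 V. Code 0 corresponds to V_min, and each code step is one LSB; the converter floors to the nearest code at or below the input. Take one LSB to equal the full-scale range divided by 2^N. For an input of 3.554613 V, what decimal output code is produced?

29339

Range is 3.97 V. LSB = 3.97 V / 2^15 ≈ 121.2 µV.
(V_in − V_min) × 2^15/range = (3.554613 − (0)) × 32768/3.97 = 29339.435.
Floor → code = 29339.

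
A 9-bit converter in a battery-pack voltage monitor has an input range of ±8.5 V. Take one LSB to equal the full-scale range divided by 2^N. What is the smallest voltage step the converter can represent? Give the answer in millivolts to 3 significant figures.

33.2 mV

Range = 8.5 − (-8.5) = 17 V.
There are 2^9 = 512 steps.
LSB = 17 V / 2^9 = 33.2 mV.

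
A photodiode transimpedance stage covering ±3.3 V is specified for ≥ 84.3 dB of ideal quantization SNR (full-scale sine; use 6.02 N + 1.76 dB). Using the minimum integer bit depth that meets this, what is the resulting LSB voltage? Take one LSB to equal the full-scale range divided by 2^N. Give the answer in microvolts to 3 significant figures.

The full-scale span is 3.3 − (-3.3) = 6.6 V.
Solving 6.02 N ≥ 84.3 − 1.76: N ≥ 13.711. Round up → N = 14.
LSB = 6.6 V / 2^14 = 403 µV.

403 µV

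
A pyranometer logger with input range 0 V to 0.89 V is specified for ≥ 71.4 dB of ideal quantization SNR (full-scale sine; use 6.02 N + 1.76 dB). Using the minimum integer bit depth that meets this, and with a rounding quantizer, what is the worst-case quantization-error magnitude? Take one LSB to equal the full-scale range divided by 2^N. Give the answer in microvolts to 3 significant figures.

109 µV

Range is 0.89 V.
Required N = ⌈(71.4 − 1.76)/6.02⌉ = ⌈11.568⌉ = 12.
LSB = 0.89 V ÷ 2^12 = 0.89/4096 V = 217.29 µV.
Max error for round-to-nearest is LSB/2 = 109 µV.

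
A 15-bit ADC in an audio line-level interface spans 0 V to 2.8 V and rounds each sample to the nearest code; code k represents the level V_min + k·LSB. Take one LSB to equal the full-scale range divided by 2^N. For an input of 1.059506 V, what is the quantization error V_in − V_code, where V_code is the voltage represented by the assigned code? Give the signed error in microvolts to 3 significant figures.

+21.1 µV

Full-scale range = 2.8 V. LSB = 2.8 V / 2^15 ≈ 85.45 µV.
(1.059506 − (0)) / LSB = 1.059506 × 32768/2.8 = 12399.2474. Nearest integer: k = 12399.
V_code = V_min + k × range/2^15 = 0 + 12399 × 2.8/32768 = 1.0594848633 V.
V_in − V_code = 1.059506 − (1.0594848633) = +21.1 µV.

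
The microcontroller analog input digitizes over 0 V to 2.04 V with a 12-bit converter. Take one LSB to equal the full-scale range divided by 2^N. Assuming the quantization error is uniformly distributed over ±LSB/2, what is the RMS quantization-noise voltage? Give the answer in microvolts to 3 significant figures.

Span = 2.04 V.
One LSB is 2.04 V / 4096 = 498.05 µV.
σ_q = LSB/√12 = 498.05 µV/3.4641 = 144 µV.

144 µV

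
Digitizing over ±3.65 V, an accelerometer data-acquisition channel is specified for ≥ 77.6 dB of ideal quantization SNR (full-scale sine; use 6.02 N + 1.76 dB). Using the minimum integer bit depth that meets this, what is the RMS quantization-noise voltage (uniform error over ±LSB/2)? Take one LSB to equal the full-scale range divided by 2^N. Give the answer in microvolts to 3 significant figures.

Full-scale range = 3.65 V − (-3.65 V) = 7.3 V.
N ≥ (77.6 − 1.76)/6.02 = 12.598 → N_min = 13.
Step size = 7.3/8192 V = 0.89111 mV.
σ_q = LSB/√12 = 0.89111 mV/3.4641 = 257 µV.

257 µV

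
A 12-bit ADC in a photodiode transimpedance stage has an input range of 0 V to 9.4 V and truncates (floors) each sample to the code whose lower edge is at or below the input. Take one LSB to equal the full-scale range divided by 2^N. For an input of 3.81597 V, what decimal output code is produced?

Full-scale range = 9.4 V. LSB = 9.4 V / 2^12 ≈ 2.295 mV.
code = ⌊(V_in − V_min)/LSB⌋ = ⌊(V_in − V_min) × 2^12 / range⌋
     = ⌊(3.81597 − (0)) × 4096 / 9.4⌋ = ⌊3.81597 × 4096/9.4⌋
     = ⌊1662.789⌋ = 1662.

1662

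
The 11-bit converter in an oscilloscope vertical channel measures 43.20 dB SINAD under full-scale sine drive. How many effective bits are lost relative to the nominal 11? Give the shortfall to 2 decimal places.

Effective bits = (43.20 − 1.76)/6.02 = 6.8837.
Lost resolution: 11 − 6.8837 = 4.1163 bits.

4.12 bits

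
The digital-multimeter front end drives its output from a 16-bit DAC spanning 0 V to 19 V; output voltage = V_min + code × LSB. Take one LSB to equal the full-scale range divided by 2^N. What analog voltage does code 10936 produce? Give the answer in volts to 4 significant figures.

Full-scale range = 19 V. LSB = 19 V / 2^16.
V_out = V_min + code × LSB = 0 V + 10936 × 19 V / 65536
      = 0 + 3.17053 = 3.17053 V.

3.171 V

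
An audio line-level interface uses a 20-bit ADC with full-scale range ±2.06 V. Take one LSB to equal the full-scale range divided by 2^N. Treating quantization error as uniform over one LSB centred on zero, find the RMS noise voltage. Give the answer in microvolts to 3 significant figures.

1.13 µV

Range = 2.06 − (-2.06) = 4.12 V.
One LSB is 4.12 V / 1048576 = 3.9291 µV.
RMS of a uniform error over width LSB is LSB/√12 = 1.13 µV.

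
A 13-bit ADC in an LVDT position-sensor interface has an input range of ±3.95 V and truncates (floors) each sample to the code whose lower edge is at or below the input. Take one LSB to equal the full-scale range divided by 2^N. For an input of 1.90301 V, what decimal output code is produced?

6069

Span: 3.95 V − (-3.95 V) = 7.9 V. LSB = 7.9 V / 2^13 ≈ 0.9644 mV.
V_in − V_min = 1.90301 − (-3.95) = 5.85301 V.
Divide by LSB: 5.85301 × 8192/7.9 = 6069.3491.
Truncating gives code 6069.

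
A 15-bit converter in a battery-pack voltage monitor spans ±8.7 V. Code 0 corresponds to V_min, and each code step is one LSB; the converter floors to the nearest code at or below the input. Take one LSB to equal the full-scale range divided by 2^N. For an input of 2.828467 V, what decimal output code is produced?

21710

Span: 8.7 V − (-8.7 V) = 17.4 V. LSB = 17.4 V / 2^15 ≈ 0.5310 mV.
(V_in − V_min) × 2^15/range = (2.828467 − (-8.7)) × 32768/17.4 = 21710.621.
Floor → code = 21710.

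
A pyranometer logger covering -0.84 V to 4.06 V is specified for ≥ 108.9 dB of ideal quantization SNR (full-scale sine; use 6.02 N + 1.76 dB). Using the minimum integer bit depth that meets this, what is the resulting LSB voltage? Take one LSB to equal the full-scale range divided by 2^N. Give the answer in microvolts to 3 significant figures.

Span: 4.06 V − (-0.84 V) = 4.9 V.
Required N = ⌈(108.9 − 1.76)/6.02⌉ = ⌈17.797⌉ = 18.
Step size = 4.9/262144 V = 18.7 µV.

18.7 µV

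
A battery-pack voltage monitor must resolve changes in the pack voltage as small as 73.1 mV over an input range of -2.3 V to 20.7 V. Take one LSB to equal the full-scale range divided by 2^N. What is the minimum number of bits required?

Range = 20.7 − (-2.3) = 23 V.
23 V / 73.1 mV = 314.6. Since 2^8 = 256 and 2^9 = 512, N = 9.

9 bits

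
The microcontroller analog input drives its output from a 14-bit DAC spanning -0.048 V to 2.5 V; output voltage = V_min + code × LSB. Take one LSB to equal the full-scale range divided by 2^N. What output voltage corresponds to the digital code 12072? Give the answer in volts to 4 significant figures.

The full-scale span is 2.5 − (-0.048) = 2.548 V. LSB = 2.548 V / 2^14.
V_out = V_min + code × LSB = -0.048 V + 12072 × 2.548 V / 16384
      = -0.048 + 1.87741 = 1.82941 V.

1.829 V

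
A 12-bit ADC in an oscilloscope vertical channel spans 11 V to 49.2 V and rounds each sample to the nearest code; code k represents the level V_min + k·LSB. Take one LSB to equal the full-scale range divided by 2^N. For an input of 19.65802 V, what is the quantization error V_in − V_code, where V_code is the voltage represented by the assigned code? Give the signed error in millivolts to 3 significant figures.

+3.33 mV

Span: 49.2 V − (11 V) = 38.2 V. LSB = 38.2 V / 2^12 ≈ 9.326 mV.
Position in LSBs: (19.65802 − (11)) × 4096/38.2 = 928.3573; rounding gives k = 928.
V_code = 11 + (928/4096) × 38.2 = 19.65468750 V.
V_in − V_code = 19.65802 − (19.65468750) = +3.33 mV.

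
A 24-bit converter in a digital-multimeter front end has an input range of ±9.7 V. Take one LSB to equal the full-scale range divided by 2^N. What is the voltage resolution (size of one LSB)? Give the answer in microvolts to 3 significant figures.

1.16 µV

Full-scale range = 9.7 V − (-9.7 V) = 19.4 V.
2^24 = 16777216 levels.
LSB = 19.4 V / 2^24 = 1.16 µV.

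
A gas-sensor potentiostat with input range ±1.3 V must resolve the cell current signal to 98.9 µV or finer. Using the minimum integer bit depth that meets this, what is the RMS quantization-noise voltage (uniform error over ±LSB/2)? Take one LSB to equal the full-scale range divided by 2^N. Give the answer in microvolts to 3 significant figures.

Range = 1.3 − (-1.3) = 2.6 V.
2.6 V / 98.9 µV = 26290. Since 2^14 = 16384 and 2^15 = 32768, N = 15.
One LSB is 2.6 V / 32768 = 79.346 µV.
V_rms = LSB/√12 = 22.9 µV.

22.9 µV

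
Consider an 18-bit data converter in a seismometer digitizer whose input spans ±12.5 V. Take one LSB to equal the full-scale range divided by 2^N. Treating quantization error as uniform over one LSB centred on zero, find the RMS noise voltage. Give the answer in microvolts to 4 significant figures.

The full-scale span is 12.5 − (-12.5) = 25 V.
Step size = 25/262144 V = 95.3674 µV.
For a uniform distribution on [−LSB/2, +LSB/2], V_rms = LSB/√12 = 95.3674 µV/3.4641 = 27.53 µV.

27.53 µV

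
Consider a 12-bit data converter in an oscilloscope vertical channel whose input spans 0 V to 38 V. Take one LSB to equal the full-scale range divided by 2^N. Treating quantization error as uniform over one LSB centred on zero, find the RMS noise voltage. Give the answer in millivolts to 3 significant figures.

Span = 38 V.
Step size = 38/4096 V = 9.2773 mV.
RMS of a uniform error over width LSB is LSB/√12 = 2.68 mV.

2.68 mV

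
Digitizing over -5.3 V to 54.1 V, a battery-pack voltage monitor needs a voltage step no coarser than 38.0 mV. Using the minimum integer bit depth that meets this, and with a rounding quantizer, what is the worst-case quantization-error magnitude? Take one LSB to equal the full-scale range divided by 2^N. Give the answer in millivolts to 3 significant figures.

14.5 mV

Range = 54.1 − (-5.3) = 59.4 V.
Required number of levels: 59.4/38.0 mV = 1563.2; smallest N with 2^N ≥ that is 11.
LSB = 59.4 V / 2^11 = 29.004 mV.
|e|_max = LSB/2 = 14.5 mV.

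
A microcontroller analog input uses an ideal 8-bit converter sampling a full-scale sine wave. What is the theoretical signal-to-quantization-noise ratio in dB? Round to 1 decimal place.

49.9 dB

SNR = 6.02·8 + 1.76 = 49.92 dB.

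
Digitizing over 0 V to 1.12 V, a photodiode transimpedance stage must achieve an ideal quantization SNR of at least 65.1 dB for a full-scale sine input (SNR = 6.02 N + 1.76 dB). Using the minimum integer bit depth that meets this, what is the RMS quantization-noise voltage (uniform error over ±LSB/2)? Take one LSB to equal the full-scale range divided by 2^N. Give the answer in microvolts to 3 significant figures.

Full-scale range = 1.12 V.
Required N = ⌈(65.1 − 1.76)/6.02⌉ = ⌈10.522⌉ = 11.
Step size = 1.12/2048 V = 0.54688 mV.
RMS noise = LSB/√12 = 158 µV.

158 µV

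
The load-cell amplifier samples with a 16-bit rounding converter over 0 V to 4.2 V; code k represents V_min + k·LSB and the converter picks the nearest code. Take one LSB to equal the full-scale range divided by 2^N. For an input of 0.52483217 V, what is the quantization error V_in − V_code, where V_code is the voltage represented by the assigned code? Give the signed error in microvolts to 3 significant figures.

+24.4 µV

Span = 4.2 V. LSB = 4.2 V / 2^16 ≈ 64.09 µV.
Position in LSBs: (0.52483217 − (0)) × 65536/4.2 = 8189.3812; rounding gives k = 8189.
V_code = 0 + (8189/65536) × 4.2 = 0.52480773926 V.
Error = V_in − V_code = 0.52483217 − (0.52480773926) = +24.4 µV.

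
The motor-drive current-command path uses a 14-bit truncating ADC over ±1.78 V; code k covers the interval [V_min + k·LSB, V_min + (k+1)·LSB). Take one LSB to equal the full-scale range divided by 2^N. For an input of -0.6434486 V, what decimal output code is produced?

5230

Range = 1.78 − (-1.78) = 3.56 V. LSB = 3.56 V / 2^14 ≈ 217.3 µV.
code = ⌊(V_in − V_min)/LSB⌋ = ⌊(V_in − V_min) × 2^14 / range⌋
     = ⌊(-0.6434486 − (-1.78)) × 16384 / 3.56⌋ = ⌊1.1365514 × 16384/3.56⌋
     = ⌊5230.690⌋ = 5230.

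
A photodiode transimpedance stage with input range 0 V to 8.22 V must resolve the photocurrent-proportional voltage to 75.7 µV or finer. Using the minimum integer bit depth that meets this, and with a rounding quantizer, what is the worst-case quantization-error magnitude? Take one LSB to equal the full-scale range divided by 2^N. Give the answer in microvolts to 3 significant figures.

Span = 8.22 V.
Need 2^N ≥ 8.22 V / 75.7 µV = 108600 → N_min = 17.
Step size = 8.22/131072 V = 62.714 µV.
Half an LSB is 31.4 µV.

31.4 µV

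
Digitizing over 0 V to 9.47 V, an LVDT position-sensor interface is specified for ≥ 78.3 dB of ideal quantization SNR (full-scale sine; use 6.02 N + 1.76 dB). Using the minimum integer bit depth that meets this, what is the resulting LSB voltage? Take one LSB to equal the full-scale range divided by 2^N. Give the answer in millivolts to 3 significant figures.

Range is 9.47 V.
N ≥ (78.3 − 1.76)/6.02 = 12.714 → N_min = 13.
One LSB is 9.47 V / 8192 = 1.16 mV.

1.16 mV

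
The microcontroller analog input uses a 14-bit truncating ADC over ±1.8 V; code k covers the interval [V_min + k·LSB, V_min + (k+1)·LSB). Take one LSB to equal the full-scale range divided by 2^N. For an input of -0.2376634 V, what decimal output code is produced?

Full-scale range = 1.8 V − (-1.8 V) = 3.6 V. LSB = 3.6 V / 2^14 ≈ 219.7 µV.
(V_in − V_min) × 2^14/range = (-0.2376634 − (-1.8)) × 16384/3.6 = 7110.367.
Floor → code = 7110.

7110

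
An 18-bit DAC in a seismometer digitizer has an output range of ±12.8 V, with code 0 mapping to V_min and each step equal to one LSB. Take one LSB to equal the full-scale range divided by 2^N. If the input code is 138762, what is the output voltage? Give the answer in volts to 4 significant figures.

Full-scale range = 12.8 V − (-12.8 V) = 25.6 V. LSB = 25.6 V / 2^18.
V_out = V_min + code × LSB = -12.8 V + 138762 × 25.6 V / 262144
      = -12.8 + 13.5510 = 0.750977 V.

0.7510 V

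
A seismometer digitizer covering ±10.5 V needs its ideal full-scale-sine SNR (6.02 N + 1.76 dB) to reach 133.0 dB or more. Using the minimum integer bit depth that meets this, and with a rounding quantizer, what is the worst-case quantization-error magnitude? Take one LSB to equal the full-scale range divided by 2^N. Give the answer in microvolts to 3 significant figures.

Span: 10.5 V − (-10.5 V) = 21 V.
Required N = ⌈(133.0 − 1.76)/6.02⌉ = ⌈21.801⌉ = 22.
LSB = 21 V ÷ 2^22 = 21/4194304 V = 5.0068 µV.
|e|_max = LSB/2 = 2.50 µV.

2.50 µV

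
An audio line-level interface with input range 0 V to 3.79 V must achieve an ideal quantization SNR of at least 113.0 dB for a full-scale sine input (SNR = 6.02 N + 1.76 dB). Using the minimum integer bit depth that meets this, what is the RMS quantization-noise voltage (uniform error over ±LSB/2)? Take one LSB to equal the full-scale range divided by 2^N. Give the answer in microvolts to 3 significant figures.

Full-scale range = 3.79 V.
Required N = ⌈(113.0 − 1.76)/6.02⌉ = ⌈18.478⌉ = 19.
LSB = 3.79 V / 2^19 = 7.2289 µV.
V_rms = LSB/√12 = 2.09 µV.

2.09 µV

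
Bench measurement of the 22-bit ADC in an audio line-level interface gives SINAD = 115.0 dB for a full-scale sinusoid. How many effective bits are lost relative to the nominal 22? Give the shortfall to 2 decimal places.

3.19 bits

Effective bits = (115.0 − 1.76)/6.02 = 18.8106.
Shortfall = 22 − 18.8106 = 3.1894 bits.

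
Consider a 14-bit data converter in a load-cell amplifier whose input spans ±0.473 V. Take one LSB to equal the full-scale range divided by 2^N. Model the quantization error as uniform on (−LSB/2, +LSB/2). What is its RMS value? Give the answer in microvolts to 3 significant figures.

16.7 µV

The full-scale span is 0.473 − (-0.473) = 0.946 V.
LSB = 0.946 V / 2^14 = 57.739 µV.
σ_q = LSB/√12 = 57.739 µV/3.4641 = 16.7 µV.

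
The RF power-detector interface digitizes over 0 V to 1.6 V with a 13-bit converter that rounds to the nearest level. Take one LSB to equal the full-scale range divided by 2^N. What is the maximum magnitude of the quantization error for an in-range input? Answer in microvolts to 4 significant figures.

97.66 µV

Full-scale range = 1.6 V.
LSB = 1.6 V / 2^13 = 195.313 µV.
A rounding quantizer has |error| ≤ LSB/2 = 97.66 µV.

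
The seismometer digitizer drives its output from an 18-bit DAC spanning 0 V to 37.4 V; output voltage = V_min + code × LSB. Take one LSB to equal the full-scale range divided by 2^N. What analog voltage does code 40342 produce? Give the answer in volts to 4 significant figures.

Full-scale range = 37.4 V. LSB = 37.4 V / 2^18.
V_out = V_min + code × LSB = 0 V + 40342 × 37.4 V / 262144
      = 0 V + 5.75558 V = 5.75558 V.

5.756 V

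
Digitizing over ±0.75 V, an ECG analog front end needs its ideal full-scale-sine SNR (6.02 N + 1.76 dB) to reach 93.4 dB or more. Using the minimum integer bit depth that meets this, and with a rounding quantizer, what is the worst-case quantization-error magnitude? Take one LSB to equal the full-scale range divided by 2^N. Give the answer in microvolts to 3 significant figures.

11.4 µV

Range = 0.75 − (-0.75) = 1.5 V.
N ≥ (93.4 − 1.76)/6.02 = 15.223 → N_min = 16.
LSB = 1.5 V / 2^16 = 22.888 µV.
|e|_max = LSB/2 = 11.4 µV.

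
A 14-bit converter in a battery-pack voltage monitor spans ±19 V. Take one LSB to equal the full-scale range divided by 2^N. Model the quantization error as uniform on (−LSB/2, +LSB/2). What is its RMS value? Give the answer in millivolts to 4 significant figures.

0.6695 mV

Range = 19 − (-19) = 38 V.
One LSB is 38 V / 16384 = 2.31934 mV.
For a uniform distribution on [−LSB/2, +LSB/2], V_rms = LSB/√12 = 2.31934 mV/3.4641 = 0.6695 mV.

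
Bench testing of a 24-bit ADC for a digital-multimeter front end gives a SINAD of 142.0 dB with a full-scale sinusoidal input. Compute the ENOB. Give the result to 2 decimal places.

Inverting SNR = 6.02 N + 1.76: N_eff = (142.0 − 1.76)/6.02 = 23.2957.

23.30 bits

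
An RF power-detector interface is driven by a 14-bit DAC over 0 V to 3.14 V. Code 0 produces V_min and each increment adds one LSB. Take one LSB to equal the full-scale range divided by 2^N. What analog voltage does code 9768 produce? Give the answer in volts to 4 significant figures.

Span = 3.14 V. LSB = 3.14 V / 2^14.
Output = V_min + (9768/16384) × range = 0 + 0.596191 × 3.14 V
      = 0 V + 1.87204 V = 1.87204 V.

1.872 V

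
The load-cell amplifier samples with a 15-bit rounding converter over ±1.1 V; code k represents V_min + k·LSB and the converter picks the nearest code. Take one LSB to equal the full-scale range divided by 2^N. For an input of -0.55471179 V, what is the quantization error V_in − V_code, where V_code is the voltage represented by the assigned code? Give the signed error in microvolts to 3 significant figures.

−12.1 µV

Full-scale range = 1.1 V − (-1.1 V) = 2.2 V. LSB = 2.2 V / 2^15 ≈ 67.14 µV.
(-0.55471179 − (-1.1)) / LSB = 0.54528821 × 32768/2.2 = 8121.8200. Nearest integer: k = 8122.
V_code = V_min + k × range/2^15 = -1.1 + 8122 × 2.2/32768 = -0.55469970703 V.
e = -0.55471179 − (-0.55469970703) = −12.1 µV.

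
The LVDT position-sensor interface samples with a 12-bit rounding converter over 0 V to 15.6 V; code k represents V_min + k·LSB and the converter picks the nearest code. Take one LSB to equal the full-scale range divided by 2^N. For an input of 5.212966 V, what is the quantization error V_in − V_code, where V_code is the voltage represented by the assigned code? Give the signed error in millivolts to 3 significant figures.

Full-scale range = 15.6 V. LSB = 15.6 V / 2^12 ≈ 3.809 mV.
Position in LSBs: (5.212966 − (0)) × 4096/15.6 = 1368.7377; rounding gives k = 1369.
V_code = V_min + k × range/2^12 = 0 + 1369 × 15.6/4096 = 5.213964844 V.
V_in − V_code = 5.212966 − (5.213964844) = −0.999 mV.

−0.999 mV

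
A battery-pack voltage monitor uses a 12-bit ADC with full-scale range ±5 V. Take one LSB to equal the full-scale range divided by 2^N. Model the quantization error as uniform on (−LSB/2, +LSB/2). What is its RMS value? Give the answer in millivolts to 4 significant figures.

Span: 5 V − (-5 V) = 10 V.
LSB = 10 V / 2^12 = 2.44141 mV.
σ_q = LSB/√12 = 2.44141 mV/3.4641 = 0.7048 mV.

0.7048 mV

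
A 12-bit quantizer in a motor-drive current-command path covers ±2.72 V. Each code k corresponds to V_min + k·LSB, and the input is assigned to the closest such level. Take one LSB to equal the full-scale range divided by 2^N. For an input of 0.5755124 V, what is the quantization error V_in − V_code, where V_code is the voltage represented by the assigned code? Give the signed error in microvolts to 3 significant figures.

+434 µV

The full-scale span is 2.72 − (-2.72) = 5.44 V. LSB = 5.44 V / 2^12 ≈ 1.328 mV.
(0.5755124 − (-2.72)) / LSB = 3.2955124 × 4096/5.44 = 2481.3270. Nearest integer: k = 2481.
Reconstructed level: -2.72 + 2481 × 5.44/4096 V = 0.5750781250 V.
e = 0.5755124 − (0.5750781250) = +434 µV.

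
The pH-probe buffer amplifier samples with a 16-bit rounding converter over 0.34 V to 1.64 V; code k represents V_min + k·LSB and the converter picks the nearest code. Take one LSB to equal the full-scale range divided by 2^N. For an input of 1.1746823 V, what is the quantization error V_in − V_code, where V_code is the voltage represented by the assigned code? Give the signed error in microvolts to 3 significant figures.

Full-scale range = 1.64 V − (0.34 V) = 1.3 V. LSB = 1.3 V / 2^16 ≈ 19.84 µV.
Position in LSBs: (1.1746823 − (0.34)) × 65536/1.3 = 42078.2609; rounding gives k = 42078.
Reconstructed level: 0.34 + 42078 × 1.3/65536 V = 1.1746771240 V.
Error = V_in − V_code = 1.1746823 − (1.1746771240) = +5.18 µV.

+5.18 µV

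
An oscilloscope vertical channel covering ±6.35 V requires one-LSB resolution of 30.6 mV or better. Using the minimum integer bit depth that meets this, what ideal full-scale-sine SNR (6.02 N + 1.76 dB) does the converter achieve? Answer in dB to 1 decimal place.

55.9 dB

Span: 6.35 V − (-6.35 V) = 12.7 V.
Need 2^N ≥ 12.7 V / 30.6 mV = 415.0 → N_min = 9.
6.02(9) + 1.76 = 55.94 dB.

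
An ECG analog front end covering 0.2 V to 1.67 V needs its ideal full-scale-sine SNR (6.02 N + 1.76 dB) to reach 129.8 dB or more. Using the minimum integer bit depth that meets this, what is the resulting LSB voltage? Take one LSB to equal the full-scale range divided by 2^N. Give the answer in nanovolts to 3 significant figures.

The full-scale span is 1.67 − (0.2) = 1.47 V.
Solving 6.02 N ≥ 129.8 − 1.76: N ≥ 21.269. Round up → N = 22.
One LSB is 1.47 V / 4194304 = 350 nV.

350 nV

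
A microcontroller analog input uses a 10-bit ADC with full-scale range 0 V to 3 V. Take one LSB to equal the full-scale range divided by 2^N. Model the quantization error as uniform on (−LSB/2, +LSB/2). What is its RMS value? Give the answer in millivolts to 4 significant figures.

0.8457 mV

Span = 3 V.
LSB = 3 V ÷ 2^10 = 3/1024 V = 2.92969 mV.
RMS of a uniform error over width LSB is LSB/√12 = 0.8457 mV.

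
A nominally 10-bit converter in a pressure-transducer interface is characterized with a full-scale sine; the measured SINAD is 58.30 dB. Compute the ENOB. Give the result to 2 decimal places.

9.39 bits

(58.30 − 1.76) / 6.02 = 56.54/6.02 = 9.3920 effective bits.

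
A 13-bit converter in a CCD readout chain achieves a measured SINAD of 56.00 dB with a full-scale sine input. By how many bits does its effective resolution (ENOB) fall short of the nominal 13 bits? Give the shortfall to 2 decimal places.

Effective bits = (56.00 − 1.76)/6.02 = 9.0100.
Lost resolution: 13 − 9.0100 = 3.9900 bits.

3.99 bits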